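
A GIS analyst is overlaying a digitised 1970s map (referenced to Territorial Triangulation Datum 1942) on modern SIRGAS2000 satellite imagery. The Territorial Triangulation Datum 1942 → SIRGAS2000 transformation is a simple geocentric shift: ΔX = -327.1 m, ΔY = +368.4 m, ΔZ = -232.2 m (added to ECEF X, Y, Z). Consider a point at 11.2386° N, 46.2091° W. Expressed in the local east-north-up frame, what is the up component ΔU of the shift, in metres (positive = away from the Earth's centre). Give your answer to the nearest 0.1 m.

ΔU = -528.1 m

At φ = 11.2386°, λ = -46.2091°: sin φ = 0.194895, cos φ = 0.980824, sin λ = -0.721870, cos λ = 0.692029.
ΔU = cos φ cos λ·ΔX + cos φ sin λ·ΔY + sin φ·ΔZ = (0.980824)(0.692029)(-327.1) + (0.980824)(-0.721870)(368.4) + (0.194895)(-232.2) = -528.11 m.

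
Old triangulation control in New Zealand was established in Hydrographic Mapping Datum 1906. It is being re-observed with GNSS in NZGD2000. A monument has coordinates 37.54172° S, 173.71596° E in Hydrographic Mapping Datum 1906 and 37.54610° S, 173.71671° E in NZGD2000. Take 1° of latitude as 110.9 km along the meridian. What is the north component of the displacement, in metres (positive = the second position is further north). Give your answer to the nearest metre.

Δφ = -37.54610° − -37.54172° = -0.00438°; Δλ = 173.71671° − 173.71596° = +0.00075°.
ΔN = Δφ × 110900 = -485.7 m; ΔE = Δλ × 110900 × cos(-37.54172°) = +0.00075 × 110900 × 0.792910 = 66.0 m.

ΔN = -486 m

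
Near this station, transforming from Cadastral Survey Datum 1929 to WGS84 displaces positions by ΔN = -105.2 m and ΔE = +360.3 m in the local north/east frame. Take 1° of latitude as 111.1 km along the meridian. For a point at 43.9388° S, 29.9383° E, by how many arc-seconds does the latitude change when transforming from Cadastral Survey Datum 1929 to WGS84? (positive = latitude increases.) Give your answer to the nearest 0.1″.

Δφ = -3.4″

1° of latitude = 111.1 km, so Δφ = -105.2 / 111100 = -0.0009469° = -3.409″.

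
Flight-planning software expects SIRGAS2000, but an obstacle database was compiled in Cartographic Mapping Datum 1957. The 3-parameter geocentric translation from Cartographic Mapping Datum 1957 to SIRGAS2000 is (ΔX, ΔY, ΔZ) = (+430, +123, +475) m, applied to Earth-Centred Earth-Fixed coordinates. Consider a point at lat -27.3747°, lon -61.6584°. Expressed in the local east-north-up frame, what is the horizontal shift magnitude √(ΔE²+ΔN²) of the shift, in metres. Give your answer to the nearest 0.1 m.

The local east axis at (φ, λ) is (−sin λ, cos λ, 0), so ΔE = −sin(-61.6584°)·430 + cos(-61.6584°)·123 = 436.85 m.
The local north axis is (−sin φ cos λ, −sin φ sin λ, cos φ), giving ΔN = 93.862 − 49.777 + 421.809 = 465.89 m.
Horizontal magnitude = √(ΔE² + ΔN²) = √(436.85² + 465.89²) = 638.67 m.

638.7 m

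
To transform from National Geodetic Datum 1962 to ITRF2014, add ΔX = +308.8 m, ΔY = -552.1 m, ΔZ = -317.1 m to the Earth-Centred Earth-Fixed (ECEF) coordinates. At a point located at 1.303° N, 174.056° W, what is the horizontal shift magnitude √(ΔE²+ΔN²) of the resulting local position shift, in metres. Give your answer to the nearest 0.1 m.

659.3 m

At φ = 1.303°, λ = -174.056°: sin φ = 0.022740, cos φ = 0.999741, sin λ = -0.103556, cos λ = -0.994624.
ΔE = −sin λ·ΔX + cos λ·ΔY = −(-0.103556)·(308.8) + (-0.994624)·(-552.1) = 581.11 m.
ΔN = −sin φ cos λ·ΔX − sin φ sin λ·ΔY + cos φ·ΔZ = −(0.022740)(-0.994624)(308.8) − (0.022740)(-0.103556)(-552.1) + (0.999741)(-317.1) = -311.33 m.
Horizontal magnitude = √(ΔE² + ΔN²) = √(581.11² + (-311.33)²) = 659.26 m.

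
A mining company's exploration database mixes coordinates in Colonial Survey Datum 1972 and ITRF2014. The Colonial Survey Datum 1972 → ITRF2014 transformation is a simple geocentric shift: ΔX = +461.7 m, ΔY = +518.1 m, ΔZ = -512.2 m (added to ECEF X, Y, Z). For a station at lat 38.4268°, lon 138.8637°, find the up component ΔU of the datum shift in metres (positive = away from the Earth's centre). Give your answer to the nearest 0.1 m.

At φ = 38.4268°, λ = 138.8637°: sin φ = 0.621514, cos φ = 0.783403, sin λ = 0.657853, cos λ = -0.753147.
ΔU = cos φ cos λ·ΔX + cos φ sin λ·ΔY + sin φ·ΔZ = (0.783403)(-0.753147)(461.7) + (0.783403)(0.657853)(518.1) + (0.621514)(-512.2) = -323.74 m.

ΔU = -323.7 m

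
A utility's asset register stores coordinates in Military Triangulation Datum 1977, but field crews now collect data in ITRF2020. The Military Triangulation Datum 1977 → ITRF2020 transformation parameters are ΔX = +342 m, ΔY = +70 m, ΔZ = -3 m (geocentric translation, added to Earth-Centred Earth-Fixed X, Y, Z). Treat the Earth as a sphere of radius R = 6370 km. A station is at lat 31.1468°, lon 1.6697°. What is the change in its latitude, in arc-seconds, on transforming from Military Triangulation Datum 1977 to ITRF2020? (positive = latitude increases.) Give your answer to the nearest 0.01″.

sin φ = 0.517233, cos φ = 0.855845, sin λ = 0.029138, cos λ = 0.999575.
North component: ΔN = −sin φ cos λ·ΔX − sin φ sin λ·ΔY + cos φ·ΔZ = −(0.517233)(0.999575)(342) − (0.517233)(0.029138)(70) + (0.855845)(-3) = -180.44 m.
1° of latitude spans πR/180 = 111177 m, so Δφ = -180.44 / 111177 × 3600 = -5.843″.

Δφ = -5.84″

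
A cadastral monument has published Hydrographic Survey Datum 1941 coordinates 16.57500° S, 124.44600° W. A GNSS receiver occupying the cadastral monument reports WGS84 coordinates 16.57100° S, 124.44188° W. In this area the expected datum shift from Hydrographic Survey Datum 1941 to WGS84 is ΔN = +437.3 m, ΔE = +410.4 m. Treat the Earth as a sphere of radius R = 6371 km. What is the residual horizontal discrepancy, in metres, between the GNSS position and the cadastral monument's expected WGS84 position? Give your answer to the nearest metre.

Observed coordinate differences: Δφ = +0.00400°, Δλ = +0.00412°.
Converting to metres (1° lat = 111195 m, cos φ = 0.958447): observed ΔN = 444.8 m, observed ΔE = 439.1 m.
Subtracting the expected shift leaves a residual of 444.8 − (437.3) = 7.5 m north and 439.1 − (410.4) = 28.7 m east.
Residual distance = √(7.5² + 28.7²) = 29.6 m.

30 m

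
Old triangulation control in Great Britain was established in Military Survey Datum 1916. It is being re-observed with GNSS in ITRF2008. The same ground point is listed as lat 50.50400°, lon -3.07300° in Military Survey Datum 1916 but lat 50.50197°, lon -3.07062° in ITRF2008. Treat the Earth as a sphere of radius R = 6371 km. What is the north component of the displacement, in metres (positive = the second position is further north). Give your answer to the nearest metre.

ΔN = -226 m

Δφ = 50.50197° − 50.50400° = -0.00203°; Δλ = -3.07062° − -3.07300° = +0.00238°.
1° along a meridian = πR/180 = 111195 m.
ΔN = Δφ × 111195 = -225.7 m; ΔE = Δλ × 111195 × cos(50.50400°) = +0.00238 × 111195 × 0.636024 = 168.3 m.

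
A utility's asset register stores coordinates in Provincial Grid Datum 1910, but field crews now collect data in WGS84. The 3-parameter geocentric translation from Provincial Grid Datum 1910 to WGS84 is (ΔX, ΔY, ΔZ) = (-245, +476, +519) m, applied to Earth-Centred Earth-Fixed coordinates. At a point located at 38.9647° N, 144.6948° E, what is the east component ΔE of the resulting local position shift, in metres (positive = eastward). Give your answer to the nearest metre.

ΔE = -247 m

At φ = 38.9647°, λ = 144.6948°: sin φ = 0.628841, cos φ = 0.777534, sin λ = 0.577932, cos λ = -0.816085.
ΔE = −sin λ·ΔX + cos λ·ΔY = −(0.577932)·(-245) + (-0.816085)·(476) = -246.86 m.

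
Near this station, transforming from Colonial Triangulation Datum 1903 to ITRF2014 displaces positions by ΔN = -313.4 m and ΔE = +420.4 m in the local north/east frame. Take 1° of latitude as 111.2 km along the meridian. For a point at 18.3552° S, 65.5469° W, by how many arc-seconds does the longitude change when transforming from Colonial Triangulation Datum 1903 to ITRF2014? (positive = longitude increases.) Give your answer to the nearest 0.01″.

Δλ = 14.34″

At latitude -18.3552°, cos φ = 0.949123.
1° of longitude at this latitude = 111.2 × cos φ = 105.54 km, so Δλ = 420.4 / 105542.4 = 0.0039832° = 14.340″.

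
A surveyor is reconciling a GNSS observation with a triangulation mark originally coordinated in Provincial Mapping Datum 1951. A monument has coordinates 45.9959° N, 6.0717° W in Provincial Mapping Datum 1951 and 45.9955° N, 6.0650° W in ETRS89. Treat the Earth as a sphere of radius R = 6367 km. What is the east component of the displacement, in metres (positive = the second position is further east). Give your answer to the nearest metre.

Δφ = 45.9955° − 45.9959° = -0.0004°; Δλ = -6.0650° − -6.0717° = +0.0067°.
1° along a meridian = πR/180 = 111125 m.
ΔN = Δφ × 111125 = -44.5 m; ΔE = Δλ × 111125 × cos(45.9959°) = +0.0067 × 111125 × 0.694710 = 517.2 m.

ΔE = 517 m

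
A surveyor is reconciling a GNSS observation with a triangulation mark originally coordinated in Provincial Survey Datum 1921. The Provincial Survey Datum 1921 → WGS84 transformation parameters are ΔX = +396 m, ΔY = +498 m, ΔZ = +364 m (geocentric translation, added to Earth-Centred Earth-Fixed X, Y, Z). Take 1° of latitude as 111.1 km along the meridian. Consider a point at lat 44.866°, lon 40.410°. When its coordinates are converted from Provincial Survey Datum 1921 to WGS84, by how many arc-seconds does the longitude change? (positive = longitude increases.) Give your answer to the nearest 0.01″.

Δλ = 5.60″

sin φ = 0.705451, cos φ = 0.708759, sin λ = 0.648253, cos λ = 0.761425.
East component: ΔE = −sin λ·ΔX + cos λ·ΔY = −(0.648253)(396) + (0.761425)(498) = 122.48 m.
1° of latitude spans 111100 m; at latitude φ, 1° of longitude spans that × cos φ = 78743.1 m, so Δλ = 122.48 / 78743.1 × 3600 = 5.600″.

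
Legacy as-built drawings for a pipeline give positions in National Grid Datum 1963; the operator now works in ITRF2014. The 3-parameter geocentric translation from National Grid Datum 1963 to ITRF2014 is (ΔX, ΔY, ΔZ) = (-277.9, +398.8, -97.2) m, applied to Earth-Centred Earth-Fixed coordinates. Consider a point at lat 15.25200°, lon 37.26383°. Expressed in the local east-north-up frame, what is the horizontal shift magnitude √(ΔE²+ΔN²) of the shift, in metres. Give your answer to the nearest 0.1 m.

The local east axis at (φ, λ) is (−sin λ, cos λ, 0), so ΔE = −sin(37.26383°)·(-277.9) + cos(37.26383°)·398.8 = 485.65 m.
The local north axis is (−sin φ cos λ, −sin φ sin λ, cos φ), giving ΔN = 58.182 − 63.522 − 93.776 = -99.12 m.
Horizontal magnitude = √(ΔE² + ΔN²) = √(485.65² + (-99.12)²) = 495.66 m.

495.7 m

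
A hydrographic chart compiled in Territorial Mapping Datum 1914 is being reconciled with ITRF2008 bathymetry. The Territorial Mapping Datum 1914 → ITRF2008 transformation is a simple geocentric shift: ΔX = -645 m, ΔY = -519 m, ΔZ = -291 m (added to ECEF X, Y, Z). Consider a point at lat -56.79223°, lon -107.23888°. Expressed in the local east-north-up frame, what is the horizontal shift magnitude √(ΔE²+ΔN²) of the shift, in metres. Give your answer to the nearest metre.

621 m

The local east axis at (φ, λ) is (−sin λ, cos λ, 0), so ΔE = −sin(-107.23888°)·(-645) + cos(-107.23888°)·(-519) = -462.22 m.
The local north axis is (−sin φ cos λ, −sin φ sin λ, cos φ), giving ΔN = 159.933 + 414.735 − 159.374 = 415.29 m.
Horizontal magnitude = √(ΔE² + ΔN²) = √((-462.22)² + 415.29²) = 621.38 m.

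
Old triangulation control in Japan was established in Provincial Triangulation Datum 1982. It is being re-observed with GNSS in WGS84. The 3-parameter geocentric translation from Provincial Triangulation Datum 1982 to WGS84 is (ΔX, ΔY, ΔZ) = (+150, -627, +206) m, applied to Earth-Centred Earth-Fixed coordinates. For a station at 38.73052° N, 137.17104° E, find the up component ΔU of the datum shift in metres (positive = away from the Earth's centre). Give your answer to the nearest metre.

ΔU = -289 m

At φ = 38.73052°, λ = 137.17104°: sin φ = 0.625658, cos φ = 0.780097, sin λ = 0.679812, cos λ = -0.733386.
ΔU = cos φ cos λ·ΔX + cos φ sin λ·ΔY + sin φ·ΔZ = (0.780097)(-0.733386)(150) + (0.780097)(0.679812)(-627) + (0.625658)(206) = -289.44 m.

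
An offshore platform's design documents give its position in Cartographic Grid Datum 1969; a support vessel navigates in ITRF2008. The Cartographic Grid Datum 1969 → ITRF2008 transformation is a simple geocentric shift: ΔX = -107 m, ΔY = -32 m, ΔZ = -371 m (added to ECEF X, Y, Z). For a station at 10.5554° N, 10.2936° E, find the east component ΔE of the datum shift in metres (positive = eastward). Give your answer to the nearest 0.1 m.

The local east axis at (φ, λ) is (−sin λ, cos λ, 0), so ΔE = −sin(10.2936°)·(-107) + cos(10.2936°)·(-32) = -12.36 m.

ΔE = -12.4 m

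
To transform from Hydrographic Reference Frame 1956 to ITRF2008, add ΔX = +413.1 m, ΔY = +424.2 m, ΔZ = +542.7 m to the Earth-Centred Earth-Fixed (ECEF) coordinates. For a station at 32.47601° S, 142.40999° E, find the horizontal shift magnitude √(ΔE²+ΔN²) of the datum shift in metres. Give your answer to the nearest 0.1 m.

At φ = -32.47601°, λ = 142.40999°: sin φ = -0.536946, cos φ = 0.843616, sin λ = 0.610007, cos λ = -0.792396.
ΔE = −sin λ·ΔX + cos λ·ΔY = −(0.610007)·(413.1) + (-0.792396)·(424.2) = -588.13 m.
ΔN = −sin φ cos λ·ΔX − sin φ sin λ·ΔY + cos φ·ΔZ = −(-0.536946)(-0.792396)(413.1) − (-0.536946)(0.610007)(424.2) + (0.843616)(542.7) = 421.01 m.
Horizontal magnitude = √(ΔE² + ΔN²) = √((-588.13)² + 421.01²) = 723.29 m.

723.3 m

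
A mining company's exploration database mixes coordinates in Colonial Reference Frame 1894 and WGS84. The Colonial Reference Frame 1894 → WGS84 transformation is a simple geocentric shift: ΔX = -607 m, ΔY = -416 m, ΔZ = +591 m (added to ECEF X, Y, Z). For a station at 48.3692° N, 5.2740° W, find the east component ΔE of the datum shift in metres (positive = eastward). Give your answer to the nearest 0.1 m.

ΔE = -470.0 m

The local east axis at (φ, λ) is (−sin λ, cos λ, 0), so ΔE = −sin(-5.2740°)·(-607) + cos(-5.2740°)·(-416) = -470.03 m.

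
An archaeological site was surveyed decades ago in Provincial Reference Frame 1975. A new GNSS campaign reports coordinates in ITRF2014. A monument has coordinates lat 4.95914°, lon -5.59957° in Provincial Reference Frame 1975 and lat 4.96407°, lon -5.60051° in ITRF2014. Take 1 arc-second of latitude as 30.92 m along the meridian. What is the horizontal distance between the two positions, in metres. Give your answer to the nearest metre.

559 m

Δφ = 4.96407° − 4.95914° = +0.00493°; Δλ = -5.60051° − -5.59957° = -0.00094°.
1° of latitude = 3600 × 30.92 = 111312 m.
ΔN = Δφ × 111312 = 548.8 m; ΔE = Δλ × 111312 × cos(4.95914°) = -0.00094 × 111312 × 0.996257 = -104.2 m.
Distance = √(ΔE² + ΔN²) = √((-104.2)² + 548.8²) = 558.6 m.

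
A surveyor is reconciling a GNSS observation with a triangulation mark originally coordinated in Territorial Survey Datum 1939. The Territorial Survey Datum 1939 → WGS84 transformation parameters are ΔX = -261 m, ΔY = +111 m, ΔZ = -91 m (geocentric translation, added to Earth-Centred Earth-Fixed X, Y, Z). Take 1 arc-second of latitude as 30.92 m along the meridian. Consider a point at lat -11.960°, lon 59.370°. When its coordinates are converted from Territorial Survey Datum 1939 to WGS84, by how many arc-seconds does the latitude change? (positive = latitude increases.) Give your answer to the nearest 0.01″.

sin φ = -0.207229, cos φ = 0.978293, sin λ = 0.860475, cos λ = 0.509492.
North component: ΔN = −sin φ cos λ·ΔX − sin φ sin λ·ΔY + cos φ·ΔZ = −(-0.207229)(0.509492)(-261) − (-0.207229)(0.860475)(111) + (0.978293)(-91) = -96.79 m.
1° of latitude spans 3600 × 30.92 = 111312 m, so Δφ = -96.79 / 111312 × 3600 = -3.130″.

Δφ = -3.13″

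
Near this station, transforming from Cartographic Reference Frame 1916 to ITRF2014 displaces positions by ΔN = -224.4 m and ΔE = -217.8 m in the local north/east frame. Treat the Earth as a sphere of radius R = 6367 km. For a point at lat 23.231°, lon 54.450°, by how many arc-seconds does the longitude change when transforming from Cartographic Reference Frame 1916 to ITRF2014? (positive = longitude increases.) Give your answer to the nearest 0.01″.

At latitude 23.231°, cos φ = 0.918922.
One radian of longitude at latitude φ spans R cos φ, so Δλ = ΔE / (R cos φ) = -217.8 / (6367000 × 0.918922) = -3.7226e-05 rad = -7.678″.

Δλ = -7.68″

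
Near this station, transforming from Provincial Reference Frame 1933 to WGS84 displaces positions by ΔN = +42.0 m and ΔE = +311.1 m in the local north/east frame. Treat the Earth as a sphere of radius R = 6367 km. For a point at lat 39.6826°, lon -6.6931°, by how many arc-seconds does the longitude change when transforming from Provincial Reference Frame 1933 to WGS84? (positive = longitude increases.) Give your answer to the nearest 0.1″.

At latitude 39.6826°, cos φ = 0.769594.
One radian of longitude at latitude φ spans R cos φ, so Δλ = ΔE / (R cos φ) = 311.1 / (6367000 × 0.769594) = 6.3490e-05 rad = 13.096″.

Δλ = 13.1″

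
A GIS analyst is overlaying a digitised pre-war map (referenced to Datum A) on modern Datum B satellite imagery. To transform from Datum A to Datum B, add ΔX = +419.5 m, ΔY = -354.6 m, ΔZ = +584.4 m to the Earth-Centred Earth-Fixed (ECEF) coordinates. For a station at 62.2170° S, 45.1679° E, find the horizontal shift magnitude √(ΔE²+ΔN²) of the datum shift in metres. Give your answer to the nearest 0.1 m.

630.0 m

At φ = -62.2170°, λ = 45.1679°: sin φ = -0.884719, cos φ = 0.466124, sin λ = 0.709176, cos λ = 0.705032.
ΔE = −sin λ·ΔX + cos λ·ΔY = −(0.709176)·(419.5) + (0.705032)·(-354.6) = -547.50 m.
ΔN = −sin φ cos λ·ΔX − sin φ sin λ·ΔY + cos φ·ΔZ = −(-0.884719)(0.705032)(419.5) − (-0.884719)(0.709176)(-354.6) + (0.466124)(584.4) = 311.58 m.
Horizontal magnitude = √(ΔE² + ΔN²) = √((-547.50)² + 311.58²) = 629.96 m.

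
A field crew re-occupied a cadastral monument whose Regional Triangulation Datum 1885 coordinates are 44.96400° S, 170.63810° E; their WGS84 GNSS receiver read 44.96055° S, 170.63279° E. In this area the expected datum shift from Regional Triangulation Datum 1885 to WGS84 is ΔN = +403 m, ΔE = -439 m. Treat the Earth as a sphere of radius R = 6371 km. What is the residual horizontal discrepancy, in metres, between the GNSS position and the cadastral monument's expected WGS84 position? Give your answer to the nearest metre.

Observed coordinate differences: Δφ = +0.00345°, Δλ = -0.00531°.
Converting to metres (1° lat = 111195 m, cos φ = 0.707551): observed ΔN = 383.6 m, observed ΔE = -417.8 m.
Subtracting the expected shift leaves a residual of 383.6 − (403) = -19.4 m north and -417.8 − (-439) = 21.2 m east.
Residual distance = √((-19.4)² + 21.2²) = 28.7 m.

29 m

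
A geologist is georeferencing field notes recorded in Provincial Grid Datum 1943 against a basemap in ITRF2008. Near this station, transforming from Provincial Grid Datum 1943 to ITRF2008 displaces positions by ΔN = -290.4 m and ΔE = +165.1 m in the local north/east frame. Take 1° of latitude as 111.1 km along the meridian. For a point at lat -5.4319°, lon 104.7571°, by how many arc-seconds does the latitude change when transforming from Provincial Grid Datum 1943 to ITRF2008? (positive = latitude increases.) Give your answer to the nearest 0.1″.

Δφ = -9.4″

1° of latitude = 111.1 km, so Δφ = -290.4 / 111100 = -0.0026139° = -9.410″.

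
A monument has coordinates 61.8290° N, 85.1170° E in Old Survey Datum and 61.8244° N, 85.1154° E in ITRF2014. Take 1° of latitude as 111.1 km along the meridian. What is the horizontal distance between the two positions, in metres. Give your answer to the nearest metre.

518 m

Δφ = 61.8244° − 61.8290° = -0.0046°; Δλ = 85.1154° − 85.1170° = -0.0016°.
ΔN = Δφ × 111100 = -511.1 m; ΔE = Δλ × 111100 × cos(61.8290°) = -0.0016 × 111100 × 0.472105 = -83.9 m.
Distance = √(ΔE² + ΔN²) = √((-83.9)² + (-511.1)²) = 517.9 m.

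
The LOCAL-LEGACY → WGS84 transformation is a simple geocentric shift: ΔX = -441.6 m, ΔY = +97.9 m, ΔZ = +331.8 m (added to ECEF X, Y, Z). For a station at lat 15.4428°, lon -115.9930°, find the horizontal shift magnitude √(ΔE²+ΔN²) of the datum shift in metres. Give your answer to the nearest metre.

At φ = 15.4428°, λ = -115.9930°: sin φ = 0.266276, cos φ = 0.963897, sin λ = -0.898848, cos λ = -0.438261.
ΔE = −sin λ·ΔX + cos λ·ΔY = −(-0.898848)·(-441.6) + (-0.438261)·(97.9) = -439.84 m.
ΔN = −sin φ cos λ·ΔX − sin φ sin λ·ΔY + cos φ·ΔZ = −(0.266276)(-0.438261)(-441.6) − (0.266276)(-0.898848)(97.9) + (0.963897)(331.8) = 291.72 m.
Horizontal magnitude = √(ΔE² + ΔN²) = √((-439.84)² + 291.72²) = 527.78 m.

528 m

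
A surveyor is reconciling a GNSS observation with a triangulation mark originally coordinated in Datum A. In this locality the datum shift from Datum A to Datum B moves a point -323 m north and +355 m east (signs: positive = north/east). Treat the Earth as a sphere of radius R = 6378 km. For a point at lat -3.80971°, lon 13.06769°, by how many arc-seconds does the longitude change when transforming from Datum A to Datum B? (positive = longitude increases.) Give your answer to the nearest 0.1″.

Δλ = 11.5″

At latitude -3.80971°, cos φ = 0.997790.
One radian of longitude at latitude φ spans R cos φ, so Δλ = ΔE / (R cos φ) = 355.0 / (6378000 × 0.997790) = 5.5783e-05 rad = 11.506″.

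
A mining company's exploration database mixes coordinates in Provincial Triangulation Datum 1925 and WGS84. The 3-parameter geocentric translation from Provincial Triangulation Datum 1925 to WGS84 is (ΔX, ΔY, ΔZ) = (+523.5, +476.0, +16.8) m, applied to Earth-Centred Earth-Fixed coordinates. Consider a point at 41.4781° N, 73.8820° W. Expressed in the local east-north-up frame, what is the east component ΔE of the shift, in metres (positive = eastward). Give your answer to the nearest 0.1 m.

At φ = 41.4781°, λ = -73.8820°: sin φ = 0.662334, cos φ = 0.749209, sin λ = -0.960692, cos λ = 0.277616.
ΔE = −sin λ·ΔX + cos λ·ΔY = −(-0.960692)·(523.5) + (0.277616)·(476.0) = 635.07 m.

ΔE = 635.1 m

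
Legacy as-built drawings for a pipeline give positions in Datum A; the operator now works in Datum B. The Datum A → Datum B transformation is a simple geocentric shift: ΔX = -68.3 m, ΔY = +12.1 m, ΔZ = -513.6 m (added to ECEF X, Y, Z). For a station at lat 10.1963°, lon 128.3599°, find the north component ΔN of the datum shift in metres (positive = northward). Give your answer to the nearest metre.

At φ = 10.1963°, λ = 128.3599°: sin φ = 0.177021, cos φ = 0.984207, sin λ = 0.784128, cos λ = -0.620599.
ΔN = −sin φ cos λ·ΔX − sin φ sin λ·ΔY + cos φ·ΔZ = −(0.177021)(-0.620599)(-68.3) − (0.177021)(0.784128)(12.1) + (0.984207)(-513.6) = -514.67 m.

ΔN = -515 m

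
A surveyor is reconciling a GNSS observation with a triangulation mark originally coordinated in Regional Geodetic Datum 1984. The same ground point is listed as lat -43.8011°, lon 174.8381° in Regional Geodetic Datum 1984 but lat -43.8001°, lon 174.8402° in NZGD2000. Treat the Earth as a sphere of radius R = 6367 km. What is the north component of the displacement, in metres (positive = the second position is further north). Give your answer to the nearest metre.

ΔN = 111 m

Δφ = -43.8001° − -43.8011° = +0.0010°; Δλ = 174.8402° − 174.8381° = +0.0021°.
1° along a meridian = πR/180 = 111125 m.
ΔN = Δφ × 111125 = 111.1 m; ΔE = Δλ × 111125 × cos(-43.8011°) = +0.0021 × 111125 × 0.721747 = 168.4 m.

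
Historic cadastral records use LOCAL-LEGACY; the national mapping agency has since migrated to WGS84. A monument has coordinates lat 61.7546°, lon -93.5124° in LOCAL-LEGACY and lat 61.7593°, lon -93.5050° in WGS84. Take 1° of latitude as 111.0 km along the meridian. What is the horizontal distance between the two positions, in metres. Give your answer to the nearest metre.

Δφ = 61.7593° − 61.7546° = +0.0047°; Δλ = -93.5050° − -93.5124° = +0.0074°.
ΔN = Δφ × 111000 = 521.7 m; ΔE = Δλ × 111000 × cos(61.7546°) = +0.0074 × 111000 × 0.473249 = 388.7 m.
Distance = √(ΔE² + ΔN²) = √(388.7² + 521.7²) = 650.6 m.

651 m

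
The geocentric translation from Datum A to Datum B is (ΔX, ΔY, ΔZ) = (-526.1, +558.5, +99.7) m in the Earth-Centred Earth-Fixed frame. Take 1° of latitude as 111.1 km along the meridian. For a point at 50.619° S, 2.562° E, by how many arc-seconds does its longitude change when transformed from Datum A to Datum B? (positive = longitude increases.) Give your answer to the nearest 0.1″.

sin φ = -0.772944, cos φ = 0.634474, sin λ = 0.044700, cos λ = 0.999000.
East component: ΔE = −sin λ·ΔX + cos λ·ΔY = −(0.044700)(-526.1) + (0.999000)(558.5) = 581.46 m.
1° of latitude spans 111100 m; at latitude φ, 1° of longitude spans that × cos φ = 70490.1 m, so Δλ = 581.46 / 70490.1 × 3600 = 29.696″.

Δλ = 29.7″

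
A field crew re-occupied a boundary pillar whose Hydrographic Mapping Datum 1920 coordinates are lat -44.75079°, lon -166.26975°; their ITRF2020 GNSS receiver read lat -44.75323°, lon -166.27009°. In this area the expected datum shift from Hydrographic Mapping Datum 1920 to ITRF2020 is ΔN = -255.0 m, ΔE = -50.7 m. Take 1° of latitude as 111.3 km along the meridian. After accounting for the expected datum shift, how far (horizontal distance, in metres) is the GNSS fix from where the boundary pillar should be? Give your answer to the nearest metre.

Observed coordinate differences: Δφ = -0.00244°, Δλ = -0.00034°.
Converting to metres (1° lat = 111300 m, cos φ = 0.710176): observed ΔN = -271.6 m, observed ΔE = -26.9 m.
Subtracting the expected shift leaves a residual of -271.6 − (-255.0) = -16.6 m north and -26.9 − (-50.7) = 23.8 m east.
Residual distance = √((-16.6)² + 23.8²) = 29.0 m.

29 m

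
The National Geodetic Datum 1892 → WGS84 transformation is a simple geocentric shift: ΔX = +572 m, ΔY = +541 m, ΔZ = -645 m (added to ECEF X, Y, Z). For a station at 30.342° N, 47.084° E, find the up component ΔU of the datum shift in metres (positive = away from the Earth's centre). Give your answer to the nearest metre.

ΔU = 352 m

At φ = 30.342°, λ = 47.084°: sin φ = 0.505160, cos φ = 0.863025, sin λ = 0.732353, cos λ = 0.680925.
ΔU = cos φ cos λ·ΔX + cos φ sin λ·ΔY + sin φ·ΔZ = (0.863025)(0.680925)(572) + (0.863025)(0.732353)(541) + (0.505160)(-645) = 352.24 m.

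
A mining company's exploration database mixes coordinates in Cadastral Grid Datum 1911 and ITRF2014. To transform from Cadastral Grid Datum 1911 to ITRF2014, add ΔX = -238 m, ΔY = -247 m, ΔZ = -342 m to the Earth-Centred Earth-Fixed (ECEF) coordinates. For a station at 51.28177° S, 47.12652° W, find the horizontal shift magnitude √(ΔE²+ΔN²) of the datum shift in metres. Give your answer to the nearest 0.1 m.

The local east axis at (φ, λ) is (−sin λ, cos λ, 0), so ΔE = −sin(-47.12652°)·(-238) + cos(-47.12652°)·(-247) = -342.47 m.
The local north axis is (−sin φ cos λ, −sin φ sin λ, cos φ), giving ΔN = -126.344 + 141.234 − 213.918 = -199.03 m.
Horizontal magnitude = √(ΔE² + ΔN²) = √((-342.47)² + (-199.03)²) = 396.11 m.

396.1 m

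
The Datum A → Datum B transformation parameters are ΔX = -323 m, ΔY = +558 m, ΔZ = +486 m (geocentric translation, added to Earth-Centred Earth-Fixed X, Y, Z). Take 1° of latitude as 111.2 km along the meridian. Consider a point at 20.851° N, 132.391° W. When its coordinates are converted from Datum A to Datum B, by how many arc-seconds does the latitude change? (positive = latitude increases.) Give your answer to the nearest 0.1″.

Δφ = 16.9″

sin φ = 0.355939, cos φ = 0.934509, sin λ = -0.738561, cos λ = -0.674186.
North component: ΔN = −sin φ cos λ·ΔX − sin φ sin λ·ΔY + cos φ·ΔZ = −(0.355939)(-0.674186)(-323) − (0.355939)(-0.738561)(558) + (0.934509)(486) = 523.35 m.
1° of latitude spans 111200 m, so Δφ = 523.35 / 111200 × 3600 = 16.943″.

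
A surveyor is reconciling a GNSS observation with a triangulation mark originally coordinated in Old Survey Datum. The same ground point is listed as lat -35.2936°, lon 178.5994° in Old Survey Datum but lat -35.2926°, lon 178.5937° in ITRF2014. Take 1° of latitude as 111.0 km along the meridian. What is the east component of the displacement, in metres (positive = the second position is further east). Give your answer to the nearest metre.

ΔE = -516 m

Δφ = -35.2926° − -35.2936° = +0.0010°; Δλ = 178.5937° − 178.5994° = -0.0057°.
ΔN = Δφ × 111000 = 111.0 m; ΔE = Δλ × 111000 × cos(-35.2936°) = -0.0057 × 111000 × 0.816202 = -516.4 m.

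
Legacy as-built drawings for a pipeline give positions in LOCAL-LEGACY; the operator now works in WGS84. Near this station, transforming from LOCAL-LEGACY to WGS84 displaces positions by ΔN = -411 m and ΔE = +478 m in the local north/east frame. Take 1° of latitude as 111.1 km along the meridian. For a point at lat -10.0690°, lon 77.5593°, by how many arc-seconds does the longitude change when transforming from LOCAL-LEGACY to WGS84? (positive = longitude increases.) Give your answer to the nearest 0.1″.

At latitude -10.0690°, cos φ = 0.984598.
1° of longitude at this latitude = 111.1 × cos φ = 109.39 km, so Δλ = 478.0 / 109388.8 = 0.0043697° = 15.731″.

Δλ = 15.7″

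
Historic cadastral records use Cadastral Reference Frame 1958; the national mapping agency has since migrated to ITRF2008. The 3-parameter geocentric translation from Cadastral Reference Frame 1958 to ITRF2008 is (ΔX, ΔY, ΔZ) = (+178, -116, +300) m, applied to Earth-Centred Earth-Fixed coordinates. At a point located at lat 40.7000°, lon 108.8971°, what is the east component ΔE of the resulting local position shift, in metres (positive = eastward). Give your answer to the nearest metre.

ΔE = -131 m

At φ = 40.7000°, λ = 108.8971°: sin φ = 0.652098, cos φ = 0.758134, sin λ = 0.946102, cos λ = -0.323870.
ΔE = −sin λ·ΔX + cos λ·ΔY = −(0.946102)·(178) + (-0.323870)·(-116) = -130.84 m.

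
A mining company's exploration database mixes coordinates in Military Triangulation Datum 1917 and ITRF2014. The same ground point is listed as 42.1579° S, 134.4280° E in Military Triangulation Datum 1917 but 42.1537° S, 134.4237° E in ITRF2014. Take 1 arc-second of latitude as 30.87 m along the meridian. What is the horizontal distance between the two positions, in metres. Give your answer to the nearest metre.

Δφ = -42.1537° − -42.1579° = +0.0042°; Δλ = 134.4237° − 134.4280° = -0.0043°.
1° of latitude = 3600 × 30.87 = 111132 m.
ΔN = Δφ × 111132 = 466.8 m; ΔE = Δλ × 111132 × cos(-42.1579°) = -0.0043 × 111132 × 0.741298 = -354.2 m.
Distance = √(ΔE² + ΔN²) = √((-354.2)² + 466.8²) = 586.0 m.

586 m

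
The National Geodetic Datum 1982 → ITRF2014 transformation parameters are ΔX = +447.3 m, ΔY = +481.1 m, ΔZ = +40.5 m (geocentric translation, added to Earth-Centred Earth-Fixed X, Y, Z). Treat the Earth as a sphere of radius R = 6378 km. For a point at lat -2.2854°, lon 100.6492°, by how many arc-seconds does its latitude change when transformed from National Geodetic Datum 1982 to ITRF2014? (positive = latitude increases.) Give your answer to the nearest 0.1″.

sin φ = -0.039877, cos φ = 0.999205, sin λ = 0.982777, cos λ = -0.184795.
North component: ΔN = −sin φ cos λ·ΔX − sin φ sin λ·ΔY + cos φ·ΔZ = −(-0.039877)(-0.184795)(447.3) − (-0.039877)(0.982777)(481.1) + (0.999205)(40.5) = 56.03 m.
1° of latitude spans πR/180 = 111317 m, so Δφ = 56.03 / 111317 × 3600 = 1.812″.

Δφ = 1.8″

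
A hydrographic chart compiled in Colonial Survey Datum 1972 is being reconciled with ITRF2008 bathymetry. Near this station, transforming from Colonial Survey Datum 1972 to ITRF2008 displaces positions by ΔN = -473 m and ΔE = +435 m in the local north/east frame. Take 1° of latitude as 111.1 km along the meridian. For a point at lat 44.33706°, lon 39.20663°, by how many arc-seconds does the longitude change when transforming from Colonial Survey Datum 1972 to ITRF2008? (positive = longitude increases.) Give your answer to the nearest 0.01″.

At latitude 44.33706°, cos φ = 0.715241.
1° of longitude at this latitude = 111.1 × cos φ = 79.46 km, so Δλ = 435.0 / 79463.3 = 0.0054742° = 19.707″.

Δλ = 19.71″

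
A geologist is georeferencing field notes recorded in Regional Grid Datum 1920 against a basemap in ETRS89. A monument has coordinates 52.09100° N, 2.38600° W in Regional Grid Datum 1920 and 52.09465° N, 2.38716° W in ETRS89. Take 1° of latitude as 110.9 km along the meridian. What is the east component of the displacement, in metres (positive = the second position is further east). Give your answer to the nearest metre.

ΔE = -79 m

Δφ = 52.09465° − 52.09100° = +0.00365°; Δλ = -2.38716° − -2.38600° = -0.00116°.
ΔN = Δφ × 110900 = 404.8 m; ΔE = Δλ × 110900 × cos(52.09100°) = -0.00116 × 110900 × 0.614409 = -79.0 m.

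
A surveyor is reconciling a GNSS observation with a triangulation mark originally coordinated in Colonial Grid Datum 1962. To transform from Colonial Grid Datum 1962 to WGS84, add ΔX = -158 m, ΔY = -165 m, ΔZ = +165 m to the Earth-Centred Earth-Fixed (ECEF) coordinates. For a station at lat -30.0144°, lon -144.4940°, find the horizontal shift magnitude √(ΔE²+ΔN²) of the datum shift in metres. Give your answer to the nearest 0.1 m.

The local east axis at (φ, λ) is (−sin λ, cos λ, 0), so ΔE = −sin(-144.4940°)·(-158) + cos(-144.4940°)·(-165) = 42.55 m.
The local north axis is (−sin φ cos λ, −sin φ sin λ, cos φ), giving ΔN = 64.338 + 47.936 + 142.873 = 255.15 m.
Horizontal magnitude = √(ΔE² + ΔN²) = √(42.55² + 255.15²) = 258.67 m.

258.7 m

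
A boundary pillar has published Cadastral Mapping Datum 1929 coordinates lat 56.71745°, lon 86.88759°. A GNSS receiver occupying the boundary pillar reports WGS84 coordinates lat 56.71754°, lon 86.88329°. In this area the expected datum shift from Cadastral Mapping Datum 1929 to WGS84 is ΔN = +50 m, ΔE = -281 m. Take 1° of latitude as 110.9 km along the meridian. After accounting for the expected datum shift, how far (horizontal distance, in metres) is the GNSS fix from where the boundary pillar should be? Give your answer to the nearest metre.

44 m

Observed coordinate differences: Δφ = +0.00009°, Δλ = -0.00430°.
Converting to metres (1° lat = 110900 m, cos φ = 0.548768): observed ΔN = 10.0 m, observed ΔE = -261.7 m.
Subtracting the expected shift leaves a residual of 10.0 − (50) = -40.0 m north and -261.7 − (-281) = 19.3 m east.
Residual distance = √((-40.0)² + 19.3²) = 44.4 m.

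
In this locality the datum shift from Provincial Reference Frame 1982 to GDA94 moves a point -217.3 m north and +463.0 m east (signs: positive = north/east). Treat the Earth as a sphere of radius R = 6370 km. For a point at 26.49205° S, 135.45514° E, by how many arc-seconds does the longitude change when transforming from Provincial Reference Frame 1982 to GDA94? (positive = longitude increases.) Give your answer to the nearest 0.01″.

At latitude -26.49205°, cos φ = 0.894996.
One radian of longitude at latitude φ spans R cos φ, so Δλ = ΔE / (R cos φ) = 463.0 / (6370000 × 0.894996) = 8.1212e-05 rad = 16.751″.

Δλ = 16.75″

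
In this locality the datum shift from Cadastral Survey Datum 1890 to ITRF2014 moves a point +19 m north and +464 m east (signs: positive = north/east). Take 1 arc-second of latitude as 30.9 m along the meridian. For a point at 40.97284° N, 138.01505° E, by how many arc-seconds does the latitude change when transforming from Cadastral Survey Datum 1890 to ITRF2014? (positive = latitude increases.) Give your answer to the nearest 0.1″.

Δφ = 0.6″

1″ of latitude = 30.90 m, so Δφ = 19.0 / 30.90 = 0.615″.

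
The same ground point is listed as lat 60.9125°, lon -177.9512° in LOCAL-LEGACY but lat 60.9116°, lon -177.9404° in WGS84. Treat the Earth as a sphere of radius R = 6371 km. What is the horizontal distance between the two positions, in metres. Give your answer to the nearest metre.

Δφ = 60.9116° − 60.9125° = -0.0009°; Δλ = -177.9404° − -177.9512° = +0.0108°.
1° along a meridian = πR/180 = 111195 m.
ΔN = Δφ × 111195 = -100.1 m; ΔE = Δλ × 111195 × cos(60.9125°) = +0.0108 × 111195 × 0.486145 = 583.8 m.
Distance = √(ΔE² + ΔN²) = √(583.8² + (-100.1)²) = 592.3 m.

592 m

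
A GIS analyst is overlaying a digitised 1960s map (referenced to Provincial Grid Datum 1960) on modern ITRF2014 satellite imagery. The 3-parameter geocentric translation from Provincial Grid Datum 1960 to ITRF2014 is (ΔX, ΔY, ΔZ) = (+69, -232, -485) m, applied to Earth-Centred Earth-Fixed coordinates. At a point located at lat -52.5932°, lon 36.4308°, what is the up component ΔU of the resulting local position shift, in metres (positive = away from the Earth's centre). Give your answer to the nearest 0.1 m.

ΔU = 335.3 m

The local up (radial) axis is (cos φ cos λ, cos φ sin λ, sin φ), giving ΔU = 33.724 − 83.693 + 385.256 = 335.29 m.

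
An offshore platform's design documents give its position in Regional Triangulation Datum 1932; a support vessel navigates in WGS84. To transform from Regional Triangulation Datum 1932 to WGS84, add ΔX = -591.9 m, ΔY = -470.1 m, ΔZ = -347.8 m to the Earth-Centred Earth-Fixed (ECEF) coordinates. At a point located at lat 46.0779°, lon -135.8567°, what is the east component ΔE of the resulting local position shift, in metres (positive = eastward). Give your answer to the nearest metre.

The local east axis at (φ, λ) is (−sin λ, cos λ, 0), so ΔE = −sin(-135.8567°)·(-591.9) + cos(-135.8567°)·(-470.1) = -74.89 m.

ΔE = -75 m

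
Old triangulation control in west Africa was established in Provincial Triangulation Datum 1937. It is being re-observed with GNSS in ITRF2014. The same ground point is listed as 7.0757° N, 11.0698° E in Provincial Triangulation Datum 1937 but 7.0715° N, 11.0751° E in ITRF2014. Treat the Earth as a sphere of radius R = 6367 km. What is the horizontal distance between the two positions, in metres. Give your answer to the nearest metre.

Δφ = 7.0715° − 7.0757° = -0.0042°; Δλ = 11.0751° − 11.0698° = +0.0053°.
1° along a meridian = πR/180 = 111125 m.
ΔN = Δφ × 111125 = -466.7 m; ΔE = Δλ × 111125 × cos(7.0757°) = +0.0053 × 111125 × 0.992384 = 584.5 m.
Distance = √(ΔE² + ΔN²) = √(584.5² + (-466.7)²) = 748.0 m.

748 m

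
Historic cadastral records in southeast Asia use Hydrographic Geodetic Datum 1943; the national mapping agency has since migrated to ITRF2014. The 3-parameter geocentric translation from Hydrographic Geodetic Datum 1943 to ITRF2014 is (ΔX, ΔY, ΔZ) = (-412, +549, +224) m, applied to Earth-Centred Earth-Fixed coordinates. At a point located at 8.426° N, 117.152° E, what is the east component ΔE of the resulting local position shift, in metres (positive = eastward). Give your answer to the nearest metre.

ΔE = 116 m

At φ = 8.426°, λ = 117.152°: sin φ = 0.146532, cos φ = 0.989206, sin λ = 0.889799, cos λ = -0.456353.
ΔE = −sin λ·ΔX + cos λ·ΔY = −(0.889799)·(-412) + (-0.456353)·(549) = 116.06 m.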